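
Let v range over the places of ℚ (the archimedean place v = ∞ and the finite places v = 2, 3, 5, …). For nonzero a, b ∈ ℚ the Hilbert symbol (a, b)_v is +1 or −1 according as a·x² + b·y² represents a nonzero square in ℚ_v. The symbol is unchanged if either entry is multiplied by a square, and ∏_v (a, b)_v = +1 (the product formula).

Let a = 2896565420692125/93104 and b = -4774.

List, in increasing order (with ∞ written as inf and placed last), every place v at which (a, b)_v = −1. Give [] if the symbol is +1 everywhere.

[7, 11]

Mod squares: a ≡ 11935, b ≡ -4774. Check v ∈ {∞, 2, 3, 5, 7, 11, 13, 19, 23, 31}.
v=5: a=5^3·(≡3), b=5^0·(≡1) mod 5; (3|5)=-1, (1|5)=+1; (−1)^{3·0·2}·(-1)^0·(+1)^3 = +1.
v=11: a=11^-1·(≡10), b=11^1·(≡6) mod 11; (10|11)=-1, (6|11)=-1; (−1)^{-1·1·5}·(-1)^1·(-1)^-1 = -1.
v=∞: 11935 > 0 and -4774 < 0  ⇒  (a,b)_∞ = +1.
v=23: a=23^-2·(≡14), b=23^0·(≡10) mod 23; (14|23)=-1, (10|23)=-1; (−1)^{-2·0·11}·(-1)^0·(-1)^-2 = +1.
v=7: a=7^5·(≡4), b=7^1·(≡4) mod 7; (4|7)=+1, (4|7)=+1; (−1)^{5·1·3}·(+1)^1·(+1)^5 = -1.
v=2: v_2(a)=-4, v_2(b)=1; units ≡ 7, 5 (mod 8); ε·ε+αω+βω = 1·0+-4·1+1·0 ≡ 0  ⇒  (a,b)_2 = +1.
v=31: a=31^1·(≡27), b=31^1·(≡1) mod 31; (27|31)=-1, (1|31)=+1; (−1)^{1·1·15}·(-1)^1·(+1)^1 = +1.
v=13: a=13^2·(≡10), b=13^0·(≡10) mod 13; (10|13)=+1, (10|13)=+1; (−1)^{2·0·6}·(+1)^0·(+1)^2 = +1.
v=3: a=3^6·(≡1), b=3^0·(≡2) mod 3; (1|3)=+1, (2|3)=-1; (−1)^{6·0·1}·(+1)^0·(-1)^6 = +1.
v=19: a=19^2·(≡10), b=19^0·(≡14) mod 19; (10|19)=-1, (14|19)=-1; (−1)^{2·0·9}·(-1)^0·(-1)^2 = +1.
|Ram(11935, -4774)| = 2, even; anisotropic at {7, 11}.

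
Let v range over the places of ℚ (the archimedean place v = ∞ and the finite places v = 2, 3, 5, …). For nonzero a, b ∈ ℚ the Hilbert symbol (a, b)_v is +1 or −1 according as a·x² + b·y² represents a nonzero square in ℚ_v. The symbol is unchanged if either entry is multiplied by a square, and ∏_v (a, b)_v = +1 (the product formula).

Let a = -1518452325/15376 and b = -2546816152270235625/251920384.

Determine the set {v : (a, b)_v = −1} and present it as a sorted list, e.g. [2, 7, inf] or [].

Mod squares: a ≡ -493, b ≡ -17. Check v ∈ {∞, 2, 3, 5, 13, 17, 29, 31}.
v=∞: -493 < 0 and -17 < 0  ⇒  (a,b)_∞ = -1.
v=3: a=3^6·(≡2), b=3^10·(≡1) mod 3; (2|3)=-1, (1|3)=+1; (−1)^{6·10·1}·(-1)^10·(+1)^6 = +1.
v=5: a=5^2·(≡2), b=5^4·(≡2) mod 5; (2|5)=-1, (2|5)=-1; (−1)^{2·4·2}·(-1)^4·(-1)^2 = +1.
v=17: a=17^1·(≡10), b=17^1·(≡8) mod 17; (10|17)=-1, (8|17)=+1; (−1)^{1·1·8}·(-1)^1·(+1)^1 = -1.
v=13: a=13^2·(≡9), b=13^6·(≡9) mod 13; (9|13)=+1, (9|13)=+1; (−1)^{2·6·6}·(+1)^6·(+1)^2 = +1.
v=2: v_2(a)=-4, v_2(b)=-18; units ≡ 3, 7 (mod 8); ε·ε+αω+βω = 1·1+-4·0+-18·1 ≡ 1  ⇒  (a,b)_2 = -1.
v=31: a=31^-2·(≡27), b=31^-2·(≡19) mod 31; (27|31)=-1, (19|31)=+1; (−1)^{-2·-2·15}·(-1)^-2·(+1)^-2 = +1.
v=29: a=29^1·(≡15), b=29^2·(≡19) mod 29; (15|29)=-1, (19|29)=-1; (−1)^{1·2·14}·(-1)^2·(-1)^1 = -1.
(-493, -17 / ℚ) ramifies at {2, 17, 29, ∞}: a division algebra.

[2, 17, 29, inf]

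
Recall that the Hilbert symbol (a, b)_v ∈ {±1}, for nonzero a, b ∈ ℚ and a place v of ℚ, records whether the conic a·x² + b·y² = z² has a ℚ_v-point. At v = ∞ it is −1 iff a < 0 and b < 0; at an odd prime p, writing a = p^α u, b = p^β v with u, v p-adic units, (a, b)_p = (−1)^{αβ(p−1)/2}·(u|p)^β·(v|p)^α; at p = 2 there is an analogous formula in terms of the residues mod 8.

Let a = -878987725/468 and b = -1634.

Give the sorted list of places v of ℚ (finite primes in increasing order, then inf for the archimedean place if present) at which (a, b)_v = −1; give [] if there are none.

[2, 37, 41, inf]

(a, b) ≡ (-9328033, -1634) mod (ℚ^×)²; places V = {2, 3, 5, 7, 11, 13, 19, 37, 41, 43, ∞}.
(a,b)_∞: sgn(-9328033)=−, sgn(-1634)=−, so -1.
(a,b)_5: α=2, u≡2; β=0, v≡1 (mod 5); (2|5)=-1, (1|5)=+1; sign (−1)^0·-1^0·+1^2 = +1.
(a,b)_37: α=1, u≡30; β=0, v≡31 (mod 37); (30|37)=+1, (31|37)=-1; sign (−1)^0·+1^0·-1^1 = -1.
(a,b)_7: α=2, u≡3; β=0, v≡4 (mod 7); (3|7)=-1, (4|7)=+1; sign (−1)^0·-1^0·+1^2 = +1.
(a,b)_13: α=-1, u≡6; β=0, v≡4 (mod 13); (6|13)=-1, (4|13)=+1; sign (−1)^0·-1^0·+1^-1 = +1.
(a,b)_3: α=-2, u≡2; β=0, v≡1 (mod 3); (2|3)=-1, (1|3)=+1; sign (−1)^0·-1^0·+1^-2 = +1.
(a,b)_11: α=1, u≡3; β=0, v≡5 (mod 11); (3|11)=+1, (5|11)=+1; sign (−1)^0·+1^0·+1^1 = +1.
(a,b)_2: α=-2, β=1; u≡7, v≡7 (mod 8); ε(u)ε(v)=1·1, αω(v)=-2·0, βω(u)=1·0; sum ≡ 1  ⇒  -1.
(a,b)_43: α=1, u≡4; β=1, v≡5 (mod 43); (4|43)=+1, (5|43)=-1; sign (−1)^1·+1^1·-1^1 = +1.
(a,b)_41: α=1, u≡32; β=0, v≡6 (mod 41); (32|41)=+1, (6|41)=-1; sign (−1)^0·+1^0·-1^1 = -1.
(a,b)_19: α=0, u≡5; β=1, v≡9 (mod 19); (5|19)=+1, (9|19)=+1; sign (−1)^0·+1^1·+1^0 = +1.
Ram(-9328033, -1634) = {2, 37, 41, ∞}; no ℚ_2-point on the conic.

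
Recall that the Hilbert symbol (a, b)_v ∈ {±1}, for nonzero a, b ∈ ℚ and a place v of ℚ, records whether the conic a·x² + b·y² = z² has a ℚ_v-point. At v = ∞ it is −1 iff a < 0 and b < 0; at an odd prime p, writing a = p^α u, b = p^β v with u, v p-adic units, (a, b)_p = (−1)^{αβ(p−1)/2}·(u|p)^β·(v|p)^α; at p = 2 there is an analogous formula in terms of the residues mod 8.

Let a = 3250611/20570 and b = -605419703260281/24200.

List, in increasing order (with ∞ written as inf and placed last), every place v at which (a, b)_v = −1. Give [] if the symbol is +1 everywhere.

(a, b) ≡ (15470, -9282) mod (ℚ^×)²; places V = {2, 3, 5, 7, 11, 13, 17, ∞}.
(a,b)_11: α=-2, u≡9; β=-2, v≡7 (mod 11); (9|11)=+1, (7|11)=-1; sign (−1)^0·+1^-2·-1^-2 = +1.
(a,b)_17: α=-1, u≡8; β=1, v≡16 (mod 17); (8|17)=+1, (16|17)=+1; sign (−1)^0·+1^1·+1^-1 = +1.
(a,b)_2: α=-1, β=-3; u≡7, v≡7 (mod 8); ε(u)ε(v)=1·1, αω(v)=-1·0, βω(u)=-3·0; sum ≡ 1  ⇒  -1.
(a,b)_5: α=-1, u≡4; β=-2, v≡3 (mod 5); (4|5)=+1, (3|5)=-1; sign (−1)^0·+1^-2·-1^-1 = -1.
(a,b)_13: α=1, u≡11; β=3, v≡4 (mod 13); (11|13)=-1, (4|13)=+1; sign (−1)^0·-1^3·+1^1 = -1.
(a,b)_∞: sgn(15470)=+, sgn(-9282)=−, so +1.
(a,b)_3: α=6, u≡2; β=9, v≡2 (mod 3); (2|3)=-1, (2|3)=-1; sign (−1)^0·-1^9·-1^6 = -1.
(a,b)_7: α=3, u≡5; β=7, v≡4 (mod 7); (5|7)=-1, (4|7)=+1; sign (−1)^1·-1^7·+1^3 = +1.
Ram(15470, -9282) = {2, 3, 5, 13}; no ℚ_2-point on the conic.

[2, 3, 5, 13]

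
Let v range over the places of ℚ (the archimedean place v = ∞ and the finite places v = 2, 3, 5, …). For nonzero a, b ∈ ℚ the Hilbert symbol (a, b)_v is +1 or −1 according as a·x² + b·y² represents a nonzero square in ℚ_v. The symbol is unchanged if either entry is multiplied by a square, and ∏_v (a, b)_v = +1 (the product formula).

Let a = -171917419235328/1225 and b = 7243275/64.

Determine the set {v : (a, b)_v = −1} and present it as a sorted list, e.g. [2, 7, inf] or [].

[13, 23]

(a, b) ≡ (-2, 289731) mod (ℚ^×)²; places V = {2, 3, 5, 7, 13, 17, 19, 23, ∞}.
(a,b)_13: α=2, u≡11; β=1, v≡5 (mod 13); (11|13)=-1, (5|13)=-1; sign (−1)^0·-1^1·-1^2 = -1.
(a,b)_23: α=2, u≡11; β=1, v≡12 (mod 23); (11|23)=-1, (12|23)=+1; sign (−1)^0·-1^1·+1^2 = -1.
(a,b)_2: α=11, β=-6; u≡7, v≡3 (mod 8); ε(u)ε(v)=1·1, αω(v)=11·1, βω(u)=-6·0; sum ≡ 0  ⇒  +1.
(a,b)_19: α=2, u≡1; β=1, v≡4 (mod 19); (1|19)=+1, (4|19)=+1; sign (−1)^0·+1^1·+1^2 = +1.
(a,b)_∞: sgn(-2)=−, sgn(289731)=+, so +1.
(a,b)_7: α=-2, u≡6; β=0, v≡4 (mod 7); (6|7)=-1, (4|7)=+1; sign (−1)^0·-1^0·+1^-2 = +1.
(a,b)_5: α=-2, u≡3; β=2, v≡4 (mod 5); (3|5)=-1, (4|5)=+1; sign (−1)^0·-1^2·+1^-2 = +1.
(a,b)_3: α=2, u≡1; β=1, v≡1 (mod 3); (1|3)=+1, (1|3)=+1; sign (−1)^0·+1^1·+1^2 = +1.
(a,b)_17: α=2, u≡15; β=1, v≡16 (mod 17); (15|17)=+1, (16|17)=+1; sign (−1)^0·+1^1·+1^2 = +1.
(-2, 289731 / ℚ) ramifies at {13, 23}: a division algebra.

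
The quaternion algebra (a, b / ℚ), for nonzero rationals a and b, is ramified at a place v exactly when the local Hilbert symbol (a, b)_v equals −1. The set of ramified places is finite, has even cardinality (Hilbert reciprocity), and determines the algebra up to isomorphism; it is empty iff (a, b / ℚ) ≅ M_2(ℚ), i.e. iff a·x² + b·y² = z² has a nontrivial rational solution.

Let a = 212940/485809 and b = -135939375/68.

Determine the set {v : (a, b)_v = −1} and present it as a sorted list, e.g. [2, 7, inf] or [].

[7, 11]

Mod squares: a ≡ 35, b ≡ -2431. Check v ∈ {∞, 2, 3, 5, 7, 11, 13, 17, 41}.
v=41: a=41^-2·(≡34), b=41^0·(≡22) mod 41; (34|41)=-1, (22|41)=-1; (−1)^{-2·0·20}·(-1)^0·(-1)^-2 = +1.
v=5: a=5^1·(≡2), b=5^4·(≡4) mod 5; (2|5)=-1, (4|5)=+1; (−1)^{1·4·2}·(-1)^4·(+1)^1 = +1.
v=∞: 35 > 0 and -2431 < 0  ⇒  (a,b)_∞ = +1.
v=2: v_2(a)=2, v_2(b)=-2; units ≡ 3, 1 (mod 8); ε·ε+αω+βω = 1·0+2·0+-2·1 ≡ 0  ⇒  (a,b)_2 = +1.
v=7: a=7^1·(≡6), b=7^0·(≡6) mod 7; (6|7)=-1, (6|7)=-1; (−1)^{1·0·3}·(-1)^0·(-1)^1 = -1.
v=17: a=17^-2·(≡1), b=17^-1·(≡5) mod 17; (1|17)=+1, (5|17)=-1; (−1)^{-2·-1·8}·(+1)^-1·(-1)^-2 = +1.
v=13: a=13^2·(≡1), b=13^3·(≡6) mod 13; (1|13)=+1, (6|13)=-1; (−1)^{2·3·6}·(+1)^3·(-1)^2 = +1.
v=3: a=3^2·(≡2), b=3^2·(≡2) mod 3; (2|3)=-1, (2|3)=-1; (−1)^{2·2·1}·(-1)^2·(-1)^2 = +1.
v=11: a=11^0·(≡7), b=11^1·(≡6) mod 11; (7|11)=-1, (6|11)=-1; (−1)^{0·1·5}·(-1)^1·(-1)^0 = -1.
|Ram(35, -2431)| = 2, even; anisotropic at {7, 11}.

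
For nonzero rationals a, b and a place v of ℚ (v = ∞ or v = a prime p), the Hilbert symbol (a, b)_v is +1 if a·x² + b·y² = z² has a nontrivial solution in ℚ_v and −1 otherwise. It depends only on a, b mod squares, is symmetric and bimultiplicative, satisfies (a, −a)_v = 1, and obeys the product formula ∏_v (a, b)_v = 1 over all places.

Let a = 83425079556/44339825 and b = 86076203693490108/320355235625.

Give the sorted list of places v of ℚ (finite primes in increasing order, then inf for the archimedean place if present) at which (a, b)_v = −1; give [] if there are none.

(a, b) ≡ (17, 119) mod (ℚ^×)²; places V = {2, 3, 5, 7, 13, 17, 19, 23, 31, ∞}.
(a,b)_19: α=-2, u≡6; β=-2, v≡16 (mod 19); (6|19)=+1, (16|19)=+1; sign (−1)^0·+1^-2·+1^-2 = +1.
(a,b)_2: α=2, β=2; u≡1, v≡7 (mod 8); ε(u)ε(v)=0·1, αω(v)=2·0, βω(u)=2·0; sum ≡ 0  ⇒  +1.
(a,b)_31: α=0, u≡22; β=2, v≡12 (mod 31); (22|31)=-1, (12|31)=-1; sign (−1)^0·-1^2·-1^0 = +1.
(a,b)_∞: sgn(17)=+, sgn(119)=+, so +1.
(a,b)_17: α=-3, u≡9; β=-5, v≡3 (mod 17); (9|17)=+1, (3|17)=-1; sign (−1)^0·+1^-5·-1^-3 = -1.
(a,b)_7: α=2, u≡6; β=5, v≡6 (mod 7); (6|7)=-1, (6|7)=-1; sign (−1)^0·-1^5·-1^2 = -1.
(a,b)_3: α=2, u≡2; β=2, v≡2 (mod 3); (2|3)=-1, (2|3)=-1; sign (−1)^0·-1^2·-1^2 = +1.
(a,b)_5: α=-2, u≡2; β=-4, v≡4 (mod 5); (2|5)=-1, (4|5)=+1; sign (−1)^0·-1^-4·+1^-2 = +1.
(a,b)_23: α=4, u≡20; β=6, v≡16 (mod 23); (20|23)=-1, (16|23)=+1; sign (−1)^0·-1^6·+1^4 = +1.
(a,b)_13: α=2, u≡4; β=0, v≡8 (mod 13); (4|13)=+1, (8|13)=-1; sign (−1)^0·+1^0·-1^2 = +1.
(17, 119 / ℚ) ramifies at {7, 17}: a division algebra.

[7, 17]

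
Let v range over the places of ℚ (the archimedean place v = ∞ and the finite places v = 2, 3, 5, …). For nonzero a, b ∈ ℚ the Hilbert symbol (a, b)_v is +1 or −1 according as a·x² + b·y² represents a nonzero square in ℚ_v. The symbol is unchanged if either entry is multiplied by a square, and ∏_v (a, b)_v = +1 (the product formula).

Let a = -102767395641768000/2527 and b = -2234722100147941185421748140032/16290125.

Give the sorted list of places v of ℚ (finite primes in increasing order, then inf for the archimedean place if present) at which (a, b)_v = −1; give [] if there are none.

Mod squares: a ≡ -15015, b ≡ -390. Check v ∈ {∞, 2, 3, 5, 7, 11, 13, 17, 19, 29}.
v=29: a=29^2·(≡25), b=29^4·(≡25) mod 29; (25|29)=+1, (25|29)=+1; (−1)^{2·4·14}·(+1)^4·(+1)^2 = +1.
v=13: a=13^3·(≡6), b=13^7·(≡4) mod 13; (6|13)=-1, (4|13)=+1; (−1)^{3·7·6}·(-1)^7·(+1)^3 = -1.
v=∞: -15015 < 0 and -390 < 0  ⇒  (a,b)_∞ = -1.
v=19: a=19^-2·(≡3), b=19^-4·(≡4) mod 19; (3|19)=-1, (4|19)=+1; (−1)^{-2·-4·9}·(-1)^-4·(+1)^-2 = +1.
v=5: a=5^3·(≡3), b=5^-3·(≡3) mod 5; (3|5)=-1, (3|5)=-1; (−1)^{3·-3·2}·(-1)^-3·(-1)^3 = +1.
v=2: v_2(a)=6, v_2(b)=11; units ≡ 1, 5 (mod 8); ε·ε+αω+βω = 0·0+6·1+11·0 ≡ 0  ⇒  (a,b)_2 = +1.
v=11: a=11^1·(≡2), b=11^2·(≡6) mod 11; (2|11)=-1, (6|11)=-1; (−1)^{1·2·5}·(-1)^2·(-1)^1 = -1.
v=7: a=7^-1·(≡1), b=7^2·(≡1) mod 7; (1|7)=+1, (1|7)=+1; (−1)^{-1·2·3}·(+1)^2·(+1)^-1 = +1.
v=17: a=17^2·(≡16), b=17^2·(≡2) mod 17; (16|17)=+1, (2|17)=+1; (−1)^{2·2·8}·(+1)^2·(+1)^2 = +1.
v=3: a=3^7·(≡2), b=3^15·(≡2) mod 3; (2|3)=-1, (2|3)=-1; (−1)^{7·15·1}·(-1)^15·(-1)^7 = -1.
|Ram(-15015, -390)| = 4, even; anisotropic at {3, 11, 13, ∞}.

[3, 11, 13, inf]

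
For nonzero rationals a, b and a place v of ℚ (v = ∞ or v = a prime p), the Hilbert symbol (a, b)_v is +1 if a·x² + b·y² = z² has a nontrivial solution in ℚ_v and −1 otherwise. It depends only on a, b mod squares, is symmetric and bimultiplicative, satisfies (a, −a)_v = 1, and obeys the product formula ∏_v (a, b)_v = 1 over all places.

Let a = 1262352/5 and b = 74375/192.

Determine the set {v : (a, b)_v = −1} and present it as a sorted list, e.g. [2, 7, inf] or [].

[3, 5, 13, 17]

(a, b) ≡ (1365, 357) mod (ℚ^×)²; places V = {2, 3, 5, 7, 13, 17, ∞}.
(a,b)_∞: sgn(1365)=+, sgn(357)=+, so +1.
(a,b)_3: α=1, u≡2; β=-1, v≡2 (mod 3); (2|3)=-1, (2|3)=-1; sign (−1)^1·-1^-1·-1^1 = -1.
(a,b)_13: α=1, u≡4; β=0, v≡8 (mod 13); (4|13)=+1, (8|13)=-1; sign (−1)^0·+1^0·-1^1 = -1.
(a,b)_2: α=4, β=-6; u≡5, v≡5 (mod 8); ε(u)ε(v)=0·0, αω(v)=4·1, βω(u)=-6·1; sum ≡ 0  ⇒  +1.
(a,b)_7: α=1, u≡6; β=1, v≡2 (mod 7); (6|7)=-1, (2|7)=+1; sign (−1)^1·-1^1·+1^1 = +1.
(a,b)_5: α=-1, u≡2; β=4, v≡2 (mod 5); (2|5)=-1, (2|5)=-1; sign (−1)^0·-1^4·-1^-1 = -1.
(a,b)_17: α=2, u≡10; β=1, v≡8 (mod 17); (10|17)=-1, (8|17)=+1; sign (−1)^0·-1^1·+1^2 = -1.
Ram(1365, 357) = {3, 5, 13, 17}; no ℚ_3-point on the conic.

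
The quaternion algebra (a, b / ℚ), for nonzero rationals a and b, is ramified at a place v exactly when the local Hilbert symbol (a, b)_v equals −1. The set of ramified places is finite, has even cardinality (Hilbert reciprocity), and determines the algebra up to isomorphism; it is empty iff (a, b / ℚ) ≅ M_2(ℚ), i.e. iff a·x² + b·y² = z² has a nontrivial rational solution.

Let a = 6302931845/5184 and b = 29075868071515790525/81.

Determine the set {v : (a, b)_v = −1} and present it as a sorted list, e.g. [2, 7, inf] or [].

[7, 13, 29, 41]

(a, b) ≡ (33005, 95381) mod (ℚ^×)²; places V = {2, 3, 5, 7, 11, 13, 19, 23, 29, 41, ∞}.
(a,b)_11: α=0, u≡4; β=1, v≡5 (mod 11); (4|11)=+1, (5|11)=+1; sign (−1)^0·+1^1·+1^0 = +1.
(a,b)_5: α=1, u≡1; β=2, v≡1 (mod 5); (1|5)=+1, (1|5)=+1; sign (−1)^0·+1^2·+1^1 = +1.
(a,b)_3: α=-4, u≡2; β=-4, v≡2 (mod 3); (2|3)=-1, (2|3)=-1; sign (−1)^0·-1^-4·-1^-4 = +1.
(a,b)_∞: sgn(33005)=+, sgn(95381)=+, so +1.
(a,b)_29: α=0, u≡19; β=1, v≡17 (mod 29); (19|29)=-1, (17|29)=-1; sign (−1)^0·-1^1·-1^0 = -1.
(a,b)_23: α=3, u≡16; β=7, v≡7 (mod 23); (16|23)=+1, (7|23)=-1; sign (−1)^1·+1^7·-1^3 = +1.
(a,b)_19: α=2, u≡2; β=0, v≡11 (mod 19); (2|19)=-1, (11|19)=+1; sign (−1)^0·-1^0·+1^2 = +1.
(a,b)_2: α=-6, β=0; u≡5, v≡5 (mod 8); ε(u)ε(v)=0·0, αω(v)=-6·1, βω(u)=0·1; sum ≡ 0  ⇒  +1.
(a,b)_13: α=0, u≡8; β=1, v≡7 (mod 13); (8|13)=-1, (7|13)=-1; sign (−1)^0·-1^1·-1^0 = -1.
(a,b)_41: α=1, u≡28; β=2, v≡38 (mod 41); (28|41)=-1, (38|41)=-1; sign (−1)^0·-1^2·-1^1 = -1.
(a,b)_7: α=1, u≡2; β=2, v≡6 (mod 7); (2|7)=+1, (6|7)=-1; sign (−1)^0·+1^2·-1^1 = -1.
(33005, 95381 / ℚ) ramifies at {7, 13, 29, 41}: a division algebra.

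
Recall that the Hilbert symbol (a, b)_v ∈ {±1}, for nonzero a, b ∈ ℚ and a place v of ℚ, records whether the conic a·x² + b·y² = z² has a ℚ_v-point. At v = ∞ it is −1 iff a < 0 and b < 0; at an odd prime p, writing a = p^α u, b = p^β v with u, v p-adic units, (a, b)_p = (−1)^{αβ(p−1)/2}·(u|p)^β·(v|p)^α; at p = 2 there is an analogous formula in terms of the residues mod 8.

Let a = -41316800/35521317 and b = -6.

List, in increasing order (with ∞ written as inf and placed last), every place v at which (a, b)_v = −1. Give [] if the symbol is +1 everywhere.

Mod squares: a ≡ -6851, b ≡ -6. Check v ∈ {∞, 2, 3, 5, 7, 13, 17, 19, 29, 31}.
v=5: a=5^2·(≡4), b=5^0·(≡4) mod 5; (4|5)=+1, (4|5)=+1; (−1)^{2·0·2}·(+1)^0·(+1)^2 = +1.
v=13: a=13^-1·(≡2), b=13^0·(≡7) mod 13; (2|13)=-1, (7|13)=-1; (−1)^{-1·0·6}·(-1)^0·(-1)^-1 = -1.
v=2: v_2(a)=6, v_2(b)=1; units ≡ 5, 5 (mod 8); ε·ε+αω+βω = 0·0+6·1+1·1 ≡ 1  ⇒  (a,b)_2 = -1.
v=∞: -6851 < 0 and -6 < 0  ⇒  (a,b)_∞ = -1.
v=3: a=3^-2·(≡1), b=3^1·(≡1) mod 3; (1|3)=+1, (1|3)=+1; (−1)^{-2·1·1}·(+1)^1·(+1)^-2 = +1.
v=17: a=17^1·(≡14), b=17^0·(≡11) mod 17; (14|17)=-1, (11|17)=-1; (−1)^{1·0·8}·(-1)^0·(-1)^1 = -1.
v=31: a=31^1·(≡24), b=31^0·(≡25) mod 31; (24|31)=-1, (25|31)=+1; (−1)^{1·0·15}·(-1)^0·(+1)^1 = +1.
v=19: a=19^-2·(≡2), b=19^0·(≡13) mod 19; (2|19)=-1, (13|19)=-1; (−1)^{-2·0·9}·(-1)^0·(-1)^-2 = +1.
v=7: a=7^2·(≡1), b=7^0·(≡1) mod 7; (1|7)=+1, (1|7)=+1; (−1)^{2·0·3}·(+1)^0·(+1)^2 = +1.
v=29: a=29^-2·(≡24), b=29^0·(≡23) mod 29; (24|29)=+1, (23|29)=+1; (−1)^{-2·0·14}·(+1)^0·(+1)^-2 = +1.
Ram(-6851, -6) = {2, 13, 17, ∞}; no ℚ_2-point on the conic.

[2, 13, 17, inf]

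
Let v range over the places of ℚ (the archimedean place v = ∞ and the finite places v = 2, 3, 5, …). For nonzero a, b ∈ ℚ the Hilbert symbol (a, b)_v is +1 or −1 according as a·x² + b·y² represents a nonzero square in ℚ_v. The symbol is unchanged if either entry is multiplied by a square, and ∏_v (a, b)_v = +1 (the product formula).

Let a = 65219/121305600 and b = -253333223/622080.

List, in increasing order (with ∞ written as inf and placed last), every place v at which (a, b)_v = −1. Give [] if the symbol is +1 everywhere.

(a, b) ≡ (286, -4290) mod (ℚ^×)²; places V = {2, 3, 5, 7, 11, 13, ∞}.
(a,b)_5: α=-2, u≡1; β=-1, v≡2 (mod 5); (1|5)=+1, (2|5)=-1; sign (−1)^0·+1^-1·-1^-2 = +1.
(a,b)_2: α=-9, β=-9; u≡7, v≡7 (mod 8); ε(u)ε(v)=1·1, αω(v)=-9·0, βω(u)=-9·0; sum ≡ 1  ⇒  -1.
(a,b)_∞: sgn(286)=+, sgn(-4290)=−, so +1.
(a,b)_13: α=-1, u≡3; β=1, v≡6 (mod 13); (3|13)=+1, (6|13)=-1; sign (−1)^0·+1^1·-1^-1 = -1.
(a,b)_7: α=2, u≡5; β=0, v≡1 (mod 7); (5|7)=-1, (1|7)=+1; sign (−1)^0·-1^0·+1^2 = +1.
(a,b)_3: α=-6, u≡1; β=-5, v≡1 (mod 3); (1|3)=+1, (1|3)=+1; sign (−1)^0·+1^-5·+1^-6 = +1.
(a,b)_11: α=3, u≡3; β=7, v≡8 (mod 11); (3|11)=+1, (8|11)=-1; sign (−1)^1·+1^7·-1^3 = +1.
(286, -4290 / ℚ) ramifies at {2, 13}: a division algebra.

[2, 13]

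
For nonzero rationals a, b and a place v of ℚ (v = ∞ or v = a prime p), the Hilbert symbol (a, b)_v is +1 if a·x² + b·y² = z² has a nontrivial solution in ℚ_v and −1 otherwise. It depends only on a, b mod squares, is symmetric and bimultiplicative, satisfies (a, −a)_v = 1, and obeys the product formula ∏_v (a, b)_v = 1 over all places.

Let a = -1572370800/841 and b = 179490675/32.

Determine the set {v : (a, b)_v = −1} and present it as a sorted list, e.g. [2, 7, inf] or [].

Mod squares: a ≡ -663, b ≡ 6. Check v ∈ {∞, 2, 3, 5, 7, 11, 13, 17, 29}.
v=7: a=7^2·(≡4), b=7^2·(≡6) mod 7; (4|7)=+1, (6|7)=-1; (−1)^{2·2·3}·(+1)^2·(-1)^2 = +1.
v=5: a=5^2·(≡3), b=5^2·(≡1) mod 5; (3|5)=-1, (1|5)=+1; (−1)^{2·2·2}·(-1)^2·(+1)^2 = +1.
v=17: a=17^1·(≡14), b=17^2·(≡10) mod 17; (14|17)=-1, (10|17)=-1; (−1)^{1·2·8}·(-1)^2·(-1)^1 = -1.
v=11: a=11^2·(≡10), b=11^0·(≡10) mod 11; (10|11)=-1, (10|11)=-1; (−1)^{2·0·5}·(-1)^0·(-1)^2 = +1.
v=13: a=13^1·(≡4), b=13^2·(≡11) mod 13; (4|13)=+1, (11|13)=-1; (−1)^{1·2·6}·(+1)^2·(-1)^1 = -1.
v=2: v_2(a)=4, v_2(b)=-5; units ≡ 1, 3 (mod 8); ε·ε+αω+βω = 0·1+4·1+-5·0 ≡ 0  ⇒  (a,b)_2 = +1.
v=∞: -663 < 0 and 6 > 0  ⇒  (a,b)_∞ = +1.
v=29: a=29^-2·(≡7), b=29^0·(≡6) mod 29; (7|29)=+1, (6|29)=+1; (−1)^{-2·0·14}·(+1)^0·(+1)^-2 = +1.
v=3: a=3^1·(≡1), b=3^1·(≡2) mod 3; (1|3)=+1, (2|3)=-1; (−1)^{1·1·1}·(+1)^1·(-1)^1 = +1.
|Ram(-663, 6)| = 2, even; anisotropic at {13, 17}.

[13, 17]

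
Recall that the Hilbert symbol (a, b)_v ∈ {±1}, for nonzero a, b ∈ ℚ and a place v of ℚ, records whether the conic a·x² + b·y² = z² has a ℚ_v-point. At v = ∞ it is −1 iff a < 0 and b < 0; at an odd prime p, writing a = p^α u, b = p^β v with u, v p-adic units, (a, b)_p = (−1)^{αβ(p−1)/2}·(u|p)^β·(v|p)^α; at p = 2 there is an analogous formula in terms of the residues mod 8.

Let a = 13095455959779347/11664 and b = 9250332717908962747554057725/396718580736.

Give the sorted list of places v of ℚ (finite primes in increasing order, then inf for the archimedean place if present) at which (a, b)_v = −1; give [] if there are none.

(a, b) ≡ (27347, 62909) mod (ℚ^×)²; places V = {2, 3, 5, 7, 11, 19, 23, 29, 41, 43, ∞}.
(a,b)_2: α=-4, β=-10; u≡3, v≡5 (mod 8); ε(u)ε(v)=1·0, αω(v)=-4·1, βω(u)=-10·1; sum ≡ 0  ⇒  +1.
(a,b)_43: α=2, u≡32; β=3, v≡24 (mod 43); (32|43)=-1, (24|43)=+1; sign (−1)^0·-1^3·+1^2 = -1.
(a,b)_∞: sgn(27347)=+, sgn(62909)=+, so +1.
(a,b)_23: α=1, u≡6; β=2, v≡16 (mod 23); (6|23)=+1, (16|23)=+1; sign (−1)^0·+1^2·+1^1 = +1.
(a,b)_41: α=1, u≡19; β=2, v≡30 (mod 41); (19|41)=-1, (30|41)=-1; sign (−1)^0·-1^2·-1^1 = -1.
(a,b)_5: α=0, u≡3; β=2, v≡4 (mod 5); (3|5)=-1, (4|5)=+1; sign (−1)^0·-1^2·+1^0 = +1.
(a,b)_19: α=2, u≡7; β=1, v≡6 (mod 19); (7|19)=+1, (6|19)=+1; sign (−1)^0·+1^1·+1^2 = +1.
(a,b)_11: α=4, u≡3; β=7, v≡7 (mod 11); (3|11)=+1, (7|11)=-1; sign (−1)^0·+1^7·-1^4 = +1.
(a,b)_3: α=-6, u≡2; β=-18, v≡2 (mod 3); (2|3)=-1, (2|3)=-1; sign (−1)^0·-1^-18·-1^-6 = +1.
(a,b)_7: α=2, u≡5; β=5, v≡6 (mod 7); (5|7)=-1, (6|7)=-1; sign (−1)^0·-1^5·-1^2 = -1.
(a,b)_29: α=1, u≡17; β=2, v≡2 (mod 29); (17|29)=-1, (2|29)=-1; sign (−1)^0·-1^2·-1^1 = -1.
(27347, 62909 / ℚ) ramifies at {7, 29, 41, 43}: a division algebra.

[7, 29, 41, 43]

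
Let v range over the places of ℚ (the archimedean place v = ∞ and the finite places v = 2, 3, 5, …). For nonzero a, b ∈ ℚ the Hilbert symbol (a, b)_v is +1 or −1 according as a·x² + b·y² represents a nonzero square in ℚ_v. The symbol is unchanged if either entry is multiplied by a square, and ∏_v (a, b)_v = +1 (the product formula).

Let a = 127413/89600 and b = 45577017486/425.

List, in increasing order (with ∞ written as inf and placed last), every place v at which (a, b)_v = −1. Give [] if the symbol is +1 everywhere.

[7, 17]

(a, b) ≡ (182, 238) mod (ℚ^×)²; places V = {2, 3, 5, 7, 11, 13, 17, 19, ∞}.
(a,b)_11: α=2, u≡6; β=2, v≡6 (mod 11); (6|11)=-1, (6|11)=-1; sign (−1)^0·-1^2·-1^2 = +1.
(a,b)_17: α=0, u≡10; β=-1, v≡14 (mod 17); (10|17)=-1, (14|17)=-1; sign (−1)^0·-1^-1·-1^0 = -1.
(a,b)_2: α=-9, β=1; u≡3, v≡7 (mod 8); ε(u)ε(v)=1·1, αω(v)=-9·0, βω(u)=1·1; sum ≡ 0  ⇒  +1.
(a,b)_19: α=0, u≡5; β=2, v≡2 (mod 19); (5|19)=+1, (2|19)=-1; sign (−1)^0·+1^2·-1^0 = +1.
(a,b)_5: α=-2, u≡2; β=-2, v≡3 (mod 5); (2|5)=-1, (3|5)=-1; sign (−1)^0·-1^-2·-1^-2 = +1.
(a,b)_13: α=1, u≡3; β=2, v≡10 (mod 13); (3|13)=+1, (10|13)=+1; sign (−1)^0·+1^2·+1^1 = +1.
(a,b)_∞: sgn(182)=+, sgn(238)=+, so +1.
(a,b)_3: α=4, u≡2; β=2, v≡1 (mod 3); (2|3)=-1, (1|3)=+1; sign (−1)^0·-1^2·+1^4 = +1.
(a,b)_7: α=-1, u≡5; β=3, v≡5 (mod 7); (5|7)=-1, (5|7)=-1; sign (−1)^1·-1^3·-1^-1 = -1.
|Ram(182, 238)| = 2, even; anisotropic at {7, 17}.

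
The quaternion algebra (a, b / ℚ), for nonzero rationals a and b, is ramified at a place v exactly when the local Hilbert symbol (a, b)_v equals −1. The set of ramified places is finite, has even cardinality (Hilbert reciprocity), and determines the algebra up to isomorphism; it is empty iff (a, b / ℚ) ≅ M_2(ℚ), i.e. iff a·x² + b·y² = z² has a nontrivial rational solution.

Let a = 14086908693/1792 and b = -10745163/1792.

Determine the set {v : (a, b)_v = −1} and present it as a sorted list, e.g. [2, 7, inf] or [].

[2, 3, 11, 13, 19, 23]

(a, b) ≡ (19019, -69069) mod (ℚ^×)²; places V = {2, 3, 7, 11, 13, 19, 23, ∞}.
(a,b)_19: α=1, u≡15; β=0, v≡13 (mod 19); (15|19)=-1, (13|19)=-1; sign (−1)^0·-1^0·-1^1 = -1.
(a,b)_3: α=4, u≡2; β=3, v≡2 (mod 3); (2|3)=-1, (2|3)=-1; sign (−1)^0·-1^3·-1^4 = -1.
(a,b)_13: α=1, u≡11; β=1, v≡12 (mod 13); (11|13)=-1, (12|13)=+1; sign (−1)^0·-1^1·+1^1 = -1.
(a,b)_11: α=3, u≡2; β=3, v≡10 (mod 11); (2|11)=-1, (10|11)=-1; sign (−1)^1·-1^3·-1^3 = -1.
(a,b)_23: α=2, u≡7; β=1, v≡14 (mod 23); (7|23)=-1, (14|23)=-1; sign (−1)^0·-1^1·-1^2 = -1.
(a,b)_7: α=-1, u≡1; β=-1, v≡3 (mod 7); (1|7)=+1, (3|7)=-1; sign (−1)^1·+1^-1·-1^-1 = +1.
(a,b)_2: α=-8, β=-8; u≡3, v≡3 (mod 8); ε(u)ε(v)=1·1, αω(v)=-8·1, βω(u)=-8·1; sum ≡ 1  ⇒  -1.
(a,b)_∞: sgn(19019)=+, sgn(-69069)=−, so +1.
Ram(19019, -69069) = {2, 3, 11, 13, 19, 23}; no ℚ_2-point on the conic.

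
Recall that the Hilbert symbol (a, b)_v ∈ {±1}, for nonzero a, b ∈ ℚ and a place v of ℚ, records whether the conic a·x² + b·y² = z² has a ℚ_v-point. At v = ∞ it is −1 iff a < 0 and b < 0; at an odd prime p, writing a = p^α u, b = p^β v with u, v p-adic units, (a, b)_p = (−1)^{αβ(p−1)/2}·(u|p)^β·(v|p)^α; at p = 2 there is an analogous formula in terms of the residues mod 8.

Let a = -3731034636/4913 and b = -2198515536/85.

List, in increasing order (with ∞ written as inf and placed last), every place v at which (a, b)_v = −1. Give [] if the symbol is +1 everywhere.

[3, 5, 7, 17, 19, inf]

(a, b) ≡ (-11067, -50065) mod (ℚ^×)²; places V = {2, 3, 5, 7, 17, 19, 23, 31, ∞}.
(a,b)_3: α=5, u≡1; β=2, v≡2 (mod 3); (1|3)=+1, (2|3)=-1; sign (−1)^0·+1^2·-1^5 = -1.
(a,b)_17: α=-3, u≡6; β=-1, v≡16 (mod 17); (6|17)=-1, (16|17)=+1; sign (−1)^0·-1^-1·+1^-3 = -1.
(a,b)_5: α=0, u≡3; β=-1, v≡2 (mod 5); (3|5)=-1, (2|5)=-1; sign (−1)^0·-1^-1·-1^0 = -1.
(a,b)_31: α=1, u≡12; β=1, v≡5 (mod 31); (12|31)=-1, (5|31)=+1; sign (−1)^1·-1^1·+1^1 = +1.
(a,b)_19: α=2, u≡14; β=1, v≡9 (mod 19); (14|19)=-1, (9|19)=+1; sign (−1)^0·-1^1·+1^2 = -1.
(a,b)_23: α=0, u≡21; β=2, v≡13 (mod 23); (21|23)=-1, (13|23)=+1; sign (−1)^0·-1^2·+1^0 = +1.
(a,b)_2: α=2, β=4; u≡5, v≡7 (mod 8); ε(u)ε(v)=0·1, αω(v)=2·0, βω(u)=4·1; sum ≡ 0  ⇒  +1.
(a,b)_∞: sgn(-11067)=−, sgn(-50065)=−, so -1.
(a,b)_7: α=3, u≡2; β=2, v≡5 (mod 7); (2|7)=+1, (5|7)=-1; sign (−1)^0·+1^2·-1^3 = -1.
(-11067, -50065 / ℚ) ramifies at {3, 5, 7, 17, 19, ∞}: a division algebra.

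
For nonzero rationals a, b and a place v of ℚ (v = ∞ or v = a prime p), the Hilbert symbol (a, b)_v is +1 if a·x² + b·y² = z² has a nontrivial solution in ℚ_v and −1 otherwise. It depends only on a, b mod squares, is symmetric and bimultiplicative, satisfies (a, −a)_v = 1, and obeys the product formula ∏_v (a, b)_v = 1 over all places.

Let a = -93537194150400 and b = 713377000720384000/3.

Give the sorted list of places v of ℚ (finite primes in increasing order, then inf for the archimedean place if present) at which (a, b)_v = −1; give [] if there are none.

(a, b) ≡ (-14586, 255) mod (ℚ^×)²; places V = {2, 3, 5, 7, 11, 13, 17, ∞}.
(a,b)_17: α=1, u≡16; β=1, v≡13 (mod 17); (16|17)=+1, (13|17)=+1; sign (−1)^0·+1^1·+1^1 = +1.
(a,b)_3: α=1, u≡1; β=-1, v≡1 (mod 3); (1|3)=+1, (1|3)=+1; sign (−1)^1·+1^-1·+1^1 = -1.
(a,b)_13: α=3, u≡10; β=4, v≡6 (mod 13); (10|13)=+1, (6|13)=-1; sign (−1)^0·+1^4·-1^3 = -1.
(a,b)_∞: sgn(-14586)=−, sgn(255)=+, so +1.
(a,b)_7: α=2, u≡1; β=2, v≡5 (mod 7); (1|7)=+1, (5|7)=-1; sign (−1)^0·+1^2·-1^2 = +1.
(a,b)_5: α=2, u≡4; β=3, v≡4 (mod 5); (4|5)=+1, (4|5)=+1; sign (−1)^0·+1^3·+1^2 = +1.
(a,b)_11: α=3, u≡9; β=4, v≡10 (mod 11); (9|11)=+1, (10|11)=-1; sign (−1)^0·+1^4·-1^3 = -1.
(a,b)_2: α=9, β=14; u≡3, v≡7 (mod 8); ε(u)ε(v)=1·1, αω(v)=9·0, βω(u)=14·1; sum ≡ 1  ⇒  -1.
|Ram(-14586, 255)| = 4, even; anisotropic at {2, 3, 11, 13}.

[2, 3, 11, 13]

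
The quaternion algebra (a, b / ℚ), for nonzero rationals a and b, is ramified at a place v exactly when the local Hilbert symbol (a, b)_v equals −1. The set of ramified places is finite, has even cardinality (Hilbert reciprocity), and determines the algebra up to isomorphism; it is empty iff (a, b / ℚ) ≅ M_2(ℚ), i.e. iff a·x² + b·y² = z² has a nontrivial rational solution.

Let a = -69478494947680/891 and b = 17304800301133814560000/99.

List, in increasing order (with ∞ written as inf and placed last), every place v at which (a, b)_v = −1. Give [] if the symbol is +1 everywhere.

[2, 7, 11, 17]

(a, b) ≡ (-770, 391391) mod (ℚ^×)²; places V = {2, 3, 5, 7, 11, 13, 17, 23, ∞}.
(a,b)_13: α=2, u≡3; β=3, v≡10 (mod 13); (3|13)=+1, (10|13)=+1; sign (−1)^0·+1^3·+1^2 = +1.
(a,b)_23: α=2, u≡12; β=3, v≡14 (mod 23); (12|23)=+1, (14|23)=-1; sign (−1)^0·+1^3·-1^2 = +1.
(a,b)_17: α=2, u≡5; β=3, v≡3 (mod 17); (5|17)=-1, (3|17)=-1; sign (−1)^0·-1^3·-1^2 = -1.
(a,b)_3: α=-4, u≡1; β=-2, v≡2 (mod 3); (1|3)=+1, (2|3)=-1; sign (−1)^0·+1^-2·-1^-4 = +1.
(a,b)_2: α=5, β=8; u≡7, v≡7 (mod 8); ε(u)ε(v)=1·1, αω(v)=5·0, βω(u)=8·0; sum ≡ 1  ⇒  -1.
(a,b)_5: α=1, u≡4; β=4, v≡4 (mod 5); (4|5)=+1, (4|5)=+1; sign (−1)^0·+1^4·+1^1 = +1.
(a,b)_∞: sgn(-770)=−, sgn(391391)=+, so +1.
(a,b)_7: α=5, u≡4; β=7, v≡1 (mod 7); (4|7)=+1, (1|7)=+1; sign (−1)^1·+1^7·+1^5 = -1.
(a,b)_11: α=-1, u≡7; β=-1, v≡7 (mod 11); (7|11)=-1, (7|11)=-1; sign (−1)^1·-1^-1·-1^-1 = -1.
(-770, 391391 / ℚ) ramifies at {2, 7, 11, 17}: a division algebra.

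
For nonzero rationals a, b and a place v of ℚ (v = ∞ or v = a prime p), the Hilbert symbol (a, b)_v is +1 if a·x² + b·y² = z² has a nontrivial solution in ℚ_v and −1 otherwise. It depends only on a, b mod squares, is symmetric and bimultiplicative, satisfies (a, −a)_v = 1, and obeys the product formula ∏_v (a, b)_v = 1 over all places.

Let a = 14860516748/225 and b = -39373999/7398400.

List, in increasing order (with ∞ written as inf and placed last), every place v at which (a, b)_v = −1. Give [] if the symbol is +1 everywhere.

[17, 29]

(a, b) ≡ (626603, -31) mod (ℚ^×)²; places V = {2, 3, 5, 7, 11, 17, 23, 29, 31, 41, ∞}.
(a,b)_3: α=-2, u≡2; β=0, v≡2 (mod 3); (2|3)=-1, (2|3)=-1; sign (−1)^0·-1^0·-1^-2 = +1.
(a,b)_5: α=-2, u≡2; β=-2, v≡1 (mod 5); (2|5)=-1, (1|5)=+1; sign (−1)^0·-1^-2·+1^-2 = +1.
(a,b)_23: α=0, u≡10; β=2, v≡21 (mod 23); (10|23)=-1, (21|23)=-1; sign (−1)^0·-1^2·-1^0 = +1.
(a,b)_17: α=1, u≡5; β=-2, v≡5 (mod 17); (5|17)=-1, (5|17)=-1; sign (−1)^0·-1^-2·-1^1 = -1.
(a,b)_∞: sgn(626603)=+, sgn(-31)=−, so +1.
(a,b)_7: α=2, u≡5; β=4, v≡1 (mod 7); (5|7)=-1, (1|7)=+1; sign (−1)^0·-1^4·+1^2 = +1.
(a,b)_31: α=1, u≡4; β=1, v≡17 (mod 31); (4|31)=+1, (17|31)=-1; sign (−1)^1·+1^1·-1^1 = +1.
(a,b)_2: α=2, β=-10; u≡3, v≡1 (mod 8); ε(u)ε(v)=1·0, αω(v)=2·0, βω(u)=-10·1; sum ≡ 0  ⇒  +1.
(a,b)_29: α=1, u≡10; β=0, v≡12 (mod 29); (10|29)=-1, (12|29)=-1; sign (−1)^0·-1^0·-1^1 = -1.
(a,b)_41: α=1, u≡32; β=0, v≡2 (mod 41); (32|41)=+1, (2|41)=+1; sign (−1)^0·+1^0·+1^1 = +1.
(a,b)_11: α=2, u≡7; β=0, v≡8 (mod 11); (7|11)=-1, (8|11)=-1; sign (−1)^0·-1^0·-1^2 = +1.
|Ram(626603, -31)| = 2, even; anisotropic at {17, 29}.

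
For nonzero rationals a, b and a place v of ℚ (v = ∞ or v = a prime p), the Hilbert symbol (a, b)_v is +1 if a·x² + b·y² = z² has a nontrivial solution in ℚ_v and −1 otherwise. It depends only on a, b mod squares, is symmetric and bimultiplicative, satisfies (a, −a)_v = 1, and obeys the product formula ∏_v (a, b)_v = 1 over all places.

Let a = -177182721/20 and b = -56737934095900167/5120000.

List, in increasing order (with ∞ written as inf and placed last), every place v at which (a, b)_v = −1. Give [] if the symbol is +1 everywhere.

[2, 11, 17, inf]

(a, b) ≡ (-5, -10846) mod (ℚ^×)²; places V = {2, 3, 5, 11, 17, 29, ∞}.
(a,b)_5: α=-1, u≡1; β=-4, v≡4 (mod 5); (1|5)=+1, (4|5)=+1; sign (−1)^0·+1^-4·+1^-1 = +1.
(a,b)_∞: sgn(-5)=−, sgn(-10846)=−, so -1.
(a,b)_29: α=2, u≡6; β=3, v≡11 (mod 29); (6|29)=+1, (11|29)=-1; sign (−1)^0·+1^3·-1^2 = +1.
(a,b)_17: α=2, u≡11; β=3, v≡4 (mod 17); (11|17)=-1, (4|17)=+1; sign (−1)^0·-1^3·+1^2 = -1.
(a,b)_11: α=0, u≡6; β=1, v≡4 (mod 11); (6|11)=-1, (4|11)=+1; sign (−1)^0·-1^1·+1^0 = -1.
(a,b)_3: α=6, u≡1; β=16, v≡2 (mod 3); (1|3)=+1, (2|3)=-1; sign (−1)^0·+1^16·-1^6 = +1.
(a,b)_2: α=-2, β=-13; u≡3, v≡1 (mod 8); ε(u)ε(v)=1·0, αω(v)=-2·0, βω(u)=-13·1; sum ≡ 1  ⇒  -1.
Ram(-5, -10846) = {2, 11, 17, ∞}; no ℚ_2-point on the conic.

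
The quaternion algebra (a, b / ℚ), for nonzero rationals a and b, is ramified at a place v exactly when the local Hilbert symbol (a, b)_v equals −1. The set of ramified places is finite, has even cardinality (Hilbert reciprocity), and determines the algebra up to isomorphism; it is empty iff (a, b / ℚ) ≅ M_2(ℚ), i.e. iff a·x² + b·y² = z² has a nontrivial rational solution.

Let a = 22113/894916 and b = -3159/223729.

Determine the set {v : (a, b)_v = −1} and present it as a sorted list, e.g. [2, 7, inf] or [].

(a, b) ≡ (273, -39) mod (ℚ^×)²; places V = {2, 3, 7, 11, 13, 43, ∞}.
(a,b)_43: α=-2, u≡1; β=-2, v≡24 (mod 43); (1|43)=+1, (24|43)=+1; sign (−1)^0·+1^-2·+1^-2 = +1.
(a,b)_13: α=1, u≡7; β=1, v≡9 (mod 13); (7|13)=-1, (9|13)=+1; sign (−1)^0·-1^1·+1^1 = -1.
(a,b)_7: α=1, u≡2; β=0, v≡6 (mod 7); (2|7)=+1, (6|7)=-1; sign (−1)^0·+1^0·-1^1 = -1.
(a,b)_2: α=-2, β=0; u≡1, v≡1 (mod 8); ε(u)ε(v)=0·0, αω(v)=-2·0, βω(u)=0·0; sum ≡ 0  ⇒  +1.
(a,b)_∞: sgn(273)=+, sgn(-39)=−, so +1.
(a,b)_3: α=5, u≡1; β=5, v≡2 (mod 3); (1|3)=+1, (2|3)=-1; sign (−1)^1·+1^5·-1^5 = +1.
(a,b)_11: α=-2, u≡9; β=-2, v≡9 (mod 11); (9|11)=+1, (9|11)=+1; sign (−1)^0·+1^-2·+1^-2 = +1.
Ram(273, -39) = {7, 13}; no ℚ_7-point on the conic.

[7, 13]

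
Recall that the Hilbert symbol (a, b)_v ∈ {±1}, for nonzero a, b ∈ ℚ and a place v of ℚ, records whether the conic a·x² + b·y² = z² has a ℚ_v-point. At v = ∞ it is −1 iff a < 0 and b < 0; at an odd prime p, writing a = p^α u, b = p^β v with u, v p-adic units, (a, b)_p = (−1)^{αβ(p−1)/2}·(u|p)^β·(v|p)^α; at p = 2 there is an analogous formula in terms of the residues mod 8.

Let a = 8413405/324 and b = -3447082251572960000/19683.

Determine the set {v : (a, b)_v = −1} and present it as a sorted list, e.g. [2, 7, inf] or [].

[5, 13]

Mod squares: a ≡ 5005, b ≡ -33. Check v ∈ {∞, 2, 3, 5, 7, 11, 13, 41}.
v=2: v_2(a)=-2, v_2(b)=8; units ≡ 5, 7 (mod 8); ε·ε+αω+βω = 0·1+-2·0+8·1 ≡ 0  ⇒  (a,b)_2 = +1.
v=5: a=5^1·(≡4), b=5^4·(≡3) mod 5; (4|5)=+1, (3|5)=-1; (−1)^{1·4·2}·(+1)^4·(-1)^1 = -1.
v=7: a=7^1·(≡4), b=7^4·(≡4) mod 7; (4|7)=+1, (4|7)=+1; (−1)^{1·4·3}·(+1)^4·(+1)^1 = +1.
v=∞: 5005 > 0 and -33 < 0  ⇒  (a,b)_∞ = +1.
v=41: a=41^2·(≡30), b=41^0·(≡31) mod 41; (30|41)=-1, (31|41)=+1; (−1)^{2·0·20}·(-1)^0·(+1)^2 = +1.
v=11: a=11^1·(≡5), b=11^1·(≡8) mod 11; (5|11)=+1, (8|11)=-1; (−1)^{1·1·5}·(+1)^1·(-1)^1 = +1.
v=3: a=3^-4·(≡1), b=3^-9·(≡1) mod 3; (1|3)=+1, (1|3)=+1; (−1)^{-4·-9·1}·(+1)^-9·(+1)^-4 = +1.
v=13: a=13^1·(≡7), b=13^8·(≡6) mod 13; (7|13)=-1, (6|13)=-1; (−1)^{1·8·6}·(-1)^8·(-1)^1 = -1.
(5005, -33 / ℚ) ramifies at {5, 13}: a division algebra.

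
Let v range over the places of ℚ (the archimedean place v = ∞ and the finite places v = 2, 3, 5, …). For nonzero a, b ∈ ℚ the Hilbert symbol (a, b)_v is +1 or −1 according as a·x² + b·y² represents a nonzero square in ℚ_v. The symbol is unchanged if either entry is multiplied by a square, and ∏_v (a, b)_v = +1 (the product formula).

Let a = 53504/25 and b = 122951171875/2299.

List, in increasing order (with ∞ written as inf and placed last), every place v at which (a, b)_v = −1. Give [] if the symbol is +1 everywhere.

(a, b) ≡ (209, 11305) mod (ℚ^×)²; places V = {2, 5, 7, 11, 17, 19, 23, ∞}.
(a,b)_19: α=1, u≡7; β=-1, v≡6 (mod 19); (7|19)=+1, (6|19)=+1; sign (−1)^1·+1^-1·+1^1 = -1.
(a,b)_11: α=1, u≡8; β=-2, v≡6 (mod 11); (8|11)=-1, (6|11)=-1; sign (−1)^0·-1^-2·-1^1 = -1.
(a,b)_17: α=0, u≡7; β=1, v≡8 (mod 17); (7|17)=-1, (8|17)=+1; sign (−1)^0·-1^1·+1^0 = -1.
(a,b)_∞: sgn(209)=+, sgn(11305)=+, so +1.
(a,b)_5: α=-2, u≡4; β=9, v≡4 (mod 5); (4|5)=+1, (4|5)=+1; sign (−1)^0·+1^9·+1^-2 = +1.
(a,b)_7: α=0, u≡6; β=1, v≡3 (mod 7); (6|7)=-1, (3|7)=-1; sign (−1)^0·-1^1·-1^0 = -1.
(a,b)_2: α=8, β=0; u≡1, v≡1 (mod 8); ε(u)ε(v)=0·0, αω(v)=8·0, βω(u)=0·0; sum ≡ 0  ⇒  +1.
(a,b)_23: α=0, u≡3; β=2, v≡2 (mod 23); (3|23)=+1, (2|23)=+1; sign (−1)^0·+1^2·+1^0 = +1.
|Ram(209, 11305)| = 4, even; anisotropic at {7, 11, 17, 19}.

[7, 11, 17, 19]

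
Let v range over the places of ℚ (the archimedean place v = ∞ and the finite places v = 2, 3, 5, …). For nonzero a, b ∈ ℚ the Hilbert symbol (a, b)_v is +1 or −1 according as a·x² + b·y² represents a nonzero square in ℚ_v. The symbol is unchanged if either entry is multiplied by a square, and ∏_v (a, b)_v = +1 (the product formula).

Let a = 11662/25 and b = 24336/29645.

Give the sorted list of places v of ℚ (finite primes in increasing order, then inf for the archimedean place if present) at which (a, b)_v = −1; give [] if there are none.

[2, 5, 7, 17]

Mod squares: a ≡ 238, b ≡ 5. Check v ∈ {∞, 2, 3, 5, 7, 11, 13, 17}.
v=13: a=13^0·(≡12), b=13^2·(≡8) mod 13; (12|13)=+1, (8|13)=-1; (−1)^{0·2·6}·(+1)^2·(-1)^0 = +1.
v=7: a=7^3·(≡5), b=7^-2·(≡6) mod 7; (5|7)=-1, (6|7)=-1; (−1)^{3·-2·3}·(-1)^-2·(-1)^3 = -1.
v=3: a=3^0·(≡1), b=3^2·(≡2) mod 3; (1|3)=+1, (2|3)=-1; (−1)^{0·2·1}·(+1)^2·(-1)^0 = +1.
v=5: a=5^-2·(≡2), b=5^-1·(≡4) mod 5; (2|5)=-1, (4|5)=+1; (−1)^{-2·-1·2}·(-1)^-1·(+1)^-2 = -1.
v=17: a=17^1·(≡5), b=17^0·(≡14) mod 17; (5|17)=-1, (14|17)=-1; (−1)^{1·0·8}·(-1)^0·(-1)^1 = -1.
v=∞: 238 > 0 and 5 > 0  ⇒  (a,b)_∞ = +1.
v=2: v_2(a)=1, v_2(b)=4; units ≡ 7, 5 (mod 8); ε·ε+αω+βω = 1·0+1·1+4·0 ≡ 1  ⇒  (a,b)_2 = -1.
v=11: a=11^0·(≡8), b=11^-2·(≡5) mod 11; (8|11)=-1, (5|11)=+1; (−1)^{0·-2·5}·(-1)^-2·(+1)^0 = +1.
Ram(238, 5) = {2, 5, 7, 17}; no ℚ_2-point on the conic.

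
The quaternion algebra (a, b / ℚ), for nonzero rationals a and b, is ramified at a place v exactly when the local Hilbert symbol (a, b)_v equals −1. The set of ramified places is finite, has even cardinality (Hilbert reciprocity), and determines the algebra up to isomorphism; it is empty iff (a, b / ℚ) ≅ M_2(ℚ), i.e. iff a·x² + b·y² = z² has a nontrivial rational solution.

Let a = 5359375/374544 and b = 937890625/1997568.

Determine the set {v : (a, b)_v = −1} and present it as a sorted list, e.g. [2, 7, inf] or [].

(a, b) ≡ (7, 3) mod (ℚ^×)²; places V = {2, 3, 5, 7, 17, ∞}.
(a,b)_17: α=-2, u≡10; β=-2, v≡3 (mod 17); (10|17)=-1, (3|17)=-1; sign (−1)^0·-1^-2·-1^-2 = +1.
(a,b)_7: α=3, u≡4; β=4, v≡3 (mod 7); (4|7)=+1, (3|7)=-1; sign (−1)^0·+1^4·-1^3 = -1.
(a,b)_2: α=-4, β=-8; u≡7, v≡3 (mod 8); ε(u)ε(v)=1·1, αω(v)=-4·1, βω(u)=-8·0; sum ≡ 1  ⇒  -1.
(a,b)_5: α=6, u≡2; β=8, v≡2 (mod 5); (2|5)=-1, (2|5)=-1; sign (−1)^0·-1^8·-1^6 = +1.
(a,b)_3: α=-4, u≡1; β=-3, v≡1 (mod 3); (1|3)=+1, (1|3)=+1; sign (−1)^0·+1^-3·+1^-4 = +1.
(a,b)_∞: sgn(7)=+, sgn(3)=+, so +1.
|Ram(7, 3)| = 2, even; anisotropic at {2, 7}.

[2, 7]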